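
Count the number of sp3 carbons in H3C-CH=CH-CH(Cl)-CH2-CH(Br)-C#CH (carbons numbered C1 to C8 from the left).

C1: sp3 ✓
C2: sp2
C3: sp2
C4: sp3 ✓
C5: sp3 ✓
C6: sp3 ✓
C7: sp
C8: sp
C1, C4, C5, C6 → 4 sp3 carbons.

4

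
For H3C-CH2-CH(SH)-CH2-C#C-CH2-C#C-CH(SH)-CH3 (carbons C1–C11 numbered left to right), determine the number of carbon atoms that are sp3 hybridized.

7

C1: sp3 ✓
C2: sp3 ✓
C3: sp3 ✓
C4: sp3 ✓
C5: sp
C6: sp
C7: sp3 ✓
C8: sp
C9: sp
C10: sp3 ✓
C11: sp3 ✓
C1, C2, C3, C4, C7, C10, C11 → 7 sp3 carbons.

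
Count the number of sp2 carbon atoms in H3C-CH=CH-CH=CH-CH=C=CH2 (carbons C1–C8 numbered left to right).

C1: sp3
C2: sp2 ✓
C3: sp2 ✓
C4: sp2 ✓
C5: sp2 ✓
C6: sp2 ✓
C7: sp
C8: sp2 ✓
C2, C3, C4, C5, C6, C8 → 6 sp2 carbons.

6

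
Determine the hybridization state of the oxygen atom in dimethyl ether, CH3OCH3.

sp3

Two σ bonds + two lone pairs = steric number 4 → sp3.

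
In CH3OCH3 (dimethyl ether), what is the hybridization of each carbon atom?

sp³

Each carbon atom: 4 σ bonds; 4 regions of electron density → sp3.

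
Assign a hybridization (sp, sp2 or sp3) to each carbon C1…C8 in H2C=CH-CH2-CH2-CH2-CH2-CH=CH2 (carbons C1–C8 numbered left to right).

C1 sp2, C2 sp2, C3 sp3, C4 sp3, C5 sp3, C6 sp3, C7 sp2, C8 sp2

C1 has 3 σ bonds, plus one π bond: steric number 3 → sp2.
C2 carries 3 σ bonds, plus one π bond, giving a steric number of 3, so it is sp2.
C3 (4 σ bonds) has steric number 4: sp3.
C4 (4 σ bonds) has steric number 4: sp3.
C5 carries 4 σ bonds, giving a steric number of 4, so it is sp3.
C6 carries 4 σ bonds, giving a steric number of 4, so it is sp3.
C7 is sp2: 3 σ bonds, plus one π bond, 3 electron-density regions.
C8 has 3 σ bonds, plus one π bond: steric number 3 → sp2.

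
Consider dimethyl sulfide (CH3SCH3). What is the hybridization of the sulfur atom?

sp^3

The sulfur atom — 2 σ bonds and 2 lone pairs. Steric number 4, so sp3.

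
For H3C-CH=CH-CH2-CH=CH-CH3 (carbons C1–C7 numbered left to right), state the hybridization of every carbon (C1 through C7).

C1 has 4 σ bonds: steric number 4 → sp3.
C2 (3 σ bonds, plus one π bond) has steric number 3: sp2.
C3 has 3 σ bonds, plus one π bond: steric number 3 → sp2.
C4 has 4 σ bonds: steric number 4 → sp3.
C5 — 3 σ bonds, plus one π bond. Steric number 3, so sp2.
C6: 3 σ bonds, plus one π bond; 3 regions of electron density → sp2.
C7 — 4 σ bonds. Steric number 4, so sp3.

C1 sp3, C2 sp2, C3 sp2, C4 sp3, C5 sp2, C6 sp2, C7 sp3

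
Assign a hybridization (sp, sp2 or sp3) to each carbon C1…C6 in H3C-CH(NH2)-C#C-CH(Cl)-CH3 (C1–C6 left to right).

C1 sp3, C2 sp3, C3 sp, C4 sp, C5 sp3, C6 sp3

C1 has 4 σ bonds: steric number 4 → sp3.
C2 (4 σ bonds) has steric number 4: sp3.
C3 has 2 σ bonds, plus two π bonds: steric number 2 → sp.
C4 — 2 σ bonds, plus two π bonds. Steric number 2, so sp.
C5 is sp3: 4 σ bonds, 4 electron-density regions.
C6 is sp3: 4 σ bonds, 4 electron-density regions.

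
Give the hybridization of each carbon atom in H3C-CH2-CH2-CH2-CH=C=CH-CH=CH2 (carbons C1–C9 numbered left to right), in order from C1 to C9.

C1: 4 σ bonds — 4 electron domains, sp3.
C2 has 4 σ bonds: steric number 4 → sp3.
C3: 4 σ bonds — 4 electron domains, sp3.
C4 is sp3: 4 σ bonds, 4 electron-density regions.
C5 — 3 σ bonds, plus one π bond. Steric number 3, so sp2.
C6 (2 σ bonds, plus two π bonds) has steric number 2: sp.
C7 carries 3 σ bonds, plus one π bond, giving a steric number of 3, so it is sp2.
C8 carries 3 σ bonds, plus one π bond, giving a steric number of 3, so it is sp2.
C9 has 3 σ bonds, plus one π bond: steric number 3 → sp2.

C1 sp3, C2 sp3, C3 sp3, C4 sp3, C5 sp2, C6 sp, C7 sp2, C8 sp2, C9 sp2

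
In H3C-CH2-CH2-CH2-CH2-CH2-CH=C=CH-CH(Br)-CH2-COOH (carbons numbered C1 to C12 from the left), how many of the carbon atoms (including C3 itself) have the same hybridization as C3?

8

C3 is sp3 (only σ bonds).
C1: sp3 ✓
C2: sp3 ✓
C3: sp3 ✓
C4: sp3 ✓
C5: sp3 ✓
C6: sp3 ✓
C7: sp2
C8: sp
C9: sp2
C10: sp3 ✓
C11: sp3 ✓
C12: sp2
8 carbons are sp3.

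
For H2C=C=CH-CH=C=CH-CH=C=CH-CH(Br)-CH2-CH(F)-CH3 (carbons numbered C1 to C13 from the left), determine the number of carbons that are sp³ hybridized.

4

C1: sp2
C2: sp
C3: sp2
C4: sp2
C5: sp
C6: sp2
C7: sp2
C8: sp
C9: sp2
C10: sp3 ✓
C11: sp3 ✓
C12: sp3 ✓
C13: sp3 ✓
C10, C11, C12, C13 → 4 sp3 carbons.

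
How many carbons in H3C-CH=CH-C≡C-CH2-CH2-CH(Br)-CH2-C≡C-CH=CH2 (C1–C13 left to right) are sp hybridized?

4

C1: sp3
C2: sp2
C3: sp2
C4: sp ✓
C5: sp ✓
C6: sp3
C7: sp3
C8: sp3
C9: sp3
C10: sp ✓
C11: sp ✓
C12: sp2
C13: sp2
C4, C5, C10, C11 → 4 sp carbons.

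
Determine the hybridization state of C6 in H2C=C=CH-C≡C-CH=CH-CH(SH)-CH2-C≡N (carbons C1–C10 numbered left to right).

C6 carries 3 σ bonds, plus one π bond, giving a steric number of 3, so it is sp2.

sp2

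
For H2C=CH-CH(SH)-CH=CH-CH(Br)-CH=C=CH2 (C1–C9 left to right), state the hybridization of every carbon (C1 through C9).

C1 carries 3 σ bonds, plus one π bond, giving a steric number of 3, so it is sp2.
C2 (3 σ bonds, plus one π bond) has steric number 3: sp2.
C3: 4 σ bonds; 4 regions of electron density → sp3.
C4 carries 3 σ bonds, plus one π bond, giving a steric number of 3, so it is sp2.
C5 — 3 σ bonds, plus one π bond. Steric number 3, so sp2.
C6: 4 σ bonds; 4 regions of electron density → sp3.
C7 (3 σ bonds, plus one π bond) has steric number 3: sp2.
C8 has 2 σ bonds, plus two π bonds: steric number 2 → sp.
C9 (3 σ bonds, plus one π bond) has steric number 3: sp2.

C1 sp2, C2 sp2, C3 sp3, C4 sp2, C5 sp2, C6 sp3, C7 sp2, C8 sp, C9 sp2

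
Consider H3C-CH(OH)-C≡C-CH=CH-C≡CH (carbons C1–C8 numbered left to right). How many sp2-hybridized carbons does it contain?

2

C1: sp3
C2: sp3
C3: sp
C4: sp
C5: sp2 ✓
C6: sp2 ✓
C7: sp
C8: sp
C5, C6 → 2 sp2 carbons.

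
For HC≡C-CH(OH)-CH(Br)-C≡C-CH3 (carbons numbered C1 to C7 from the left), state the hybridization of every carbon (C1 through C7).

C1 carries 2 σ bonds, plus two π bonds, giving a steric number of 2, so it is sp.
C2 carries 2 σ bonds, plus two π bonds, giving a steric number of 2, so it is sp.
C3: 4 σ bonds; 4 regions of electron density → sp3.
C4 has 4 σ bonds: steric number 4 → sp3.
C5: 2 σ bonds, plus two π bonds — 2 electron domains, sp.
C6 carries 2 σ bonds, plus two π bonds, giving a steric number of 2, so it is sp.
C7: 4 σ bonds; 4 regions of electron density → sp3.

C1 sp, C2 sp, C3 sp3, C4 sp3, C5 sp, C6 sp, C7 sp3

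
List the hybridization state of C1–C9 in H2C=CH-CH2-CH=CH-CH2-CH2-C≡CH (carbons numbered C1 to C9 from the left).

C1 sp2, C2 sp2, C3 sp3, C4 sp2, C5 sp2, C6 sp3, C7 sp3, C8 sp, C9 sp

C1 (3 σ bonds, plus one π bond) has steric number 3: sp2.
C2 (3 σ bonds, plus one π bond) has steric number 3: sp2.
C3 is sp3: 4 σ bonds, 4 electron-density regions.
C4: 3 σ bonds, plus one π bond; 3 regions of electron density → sp2.
C5 is sp2: 3 σ bonds, plus one π bond, 3 electron-density regions.
C6 (4 σ bonds) has steric number 4: sp3.
C7: 4 σ bonds — 4 electron domains, sp3.
C8 carries 2 σ bonds, plus two π bonds, giving a steric number of 2, so it is sp.
C9 carries 2 σ bonds, plus two π bonds, giving a steric number of 2, so it is sp.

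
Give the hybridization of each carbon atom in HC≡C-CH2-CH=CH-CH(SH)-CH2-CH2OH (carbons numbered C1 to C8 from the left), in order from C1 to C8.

C1 — 2 σ bonds, plus two π bonds. Steric number 2, so sp.
C2: 2 σ bonds, plus two π bonds; 2 regions of electron density → sp.
C3: 4 σ bonds; 4 regions of electron density → sp3.
C4 has 3 σ bonds, plus one π bond: steric number 3 → sp2.
C5 carries 3 σ bonds, plus one π bond, giving a steric number of 3, so it is sp2.
C6 (4 σ bonds) has steric number 4: sp3.
C7 has 4 σ bonds: steric number 4 → sp3.
C8 has 4 σ bonds: steric number 4 → sp3.

C1 sp, C2 sp, C3 sp3, C4 sp2, C5 sp2, C6 sp3, C7 sp3, C8 sp3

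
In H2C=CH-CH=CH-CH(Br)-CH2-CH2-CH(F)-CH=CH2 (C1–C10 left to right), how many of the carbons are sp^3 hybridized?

C1: sp2
C2: sp2
C3: sp2
C4: sp2
C5: sp3 ✓
C6: sp3 ✓
C7: sp3 ✓
C8: sp3 ✓
C9: sp2
C10: sp2
C5, C6, C7, C8 → 4 sp3 carbons.

4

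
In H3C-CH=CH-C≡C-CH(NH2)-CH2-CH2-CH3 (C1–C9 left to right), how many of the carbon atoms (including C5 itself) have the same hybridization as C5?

2

C5 is sp (two π bonds).
C1: sp3
C2: sp2
C3: sp2
C4: sp ✓
C5: sp ✓
C6: sp3
C7: sp3
C8: sp3
C9: sp3
2 carbons are sp.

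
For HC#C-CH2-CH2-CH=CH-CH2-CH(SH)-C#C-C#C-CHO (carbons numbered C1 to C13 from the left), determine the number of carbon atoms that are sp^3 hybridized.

C1: sp
C2: sp
C3: sp3 ✓
C4: sp3 ✓
C5: sp2
C6: sp2
C7: sp3 ✓
C8: sp3 ✓
C9: sp
C10: sp
C11: sp
C12: sp
C13: sp2
C3, C4, C7, C8 → 4 sp3 carbons.

4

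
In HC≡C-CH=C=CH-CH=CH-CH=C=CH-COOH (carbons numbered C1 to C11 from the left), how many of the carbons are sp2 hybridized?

C1: sp
C2: sp
C3: sp2 ✓
C4: sp
C5: sp2 ✓
C6: sp2 ✓
C7: sp2 ✓
C8: sp2 ✓
C9: sp
C10: sp2 ✓
C11: sp2 ✓
C3, C5, C6, C7, C8, C10, C11 → 7 sp2 carbons.

7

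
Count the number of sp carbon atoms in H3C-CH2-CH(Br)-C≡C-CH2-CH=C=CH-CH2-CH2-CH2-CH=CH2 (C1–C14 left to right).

3

C1: sp3
C2: sp3
C3: sp3
C4: sp ✓
C5: sp ✓
C6: sp3
C7: sp2
C8: sp ✓
C9: sp2
C10: sp3
C11: sp3
C12: sp3
C13: sp2
C14: sp2
C4, C5, C8 → 3 sp carbons.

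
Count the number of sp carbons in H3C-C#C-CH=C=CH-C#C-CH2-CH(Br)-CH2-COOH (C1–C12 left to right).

C1: sp3
C2: sp ✓
C3: sp ✓
C4: sp2
C5: sp ✓
C6: sp2
C7: sp ✓
C8: sp ✓
C9: sp3
C10: sp3
C11: sp3
C12: sp2
C2, C3, C5, C7, C8 → 5 sp carbons.

5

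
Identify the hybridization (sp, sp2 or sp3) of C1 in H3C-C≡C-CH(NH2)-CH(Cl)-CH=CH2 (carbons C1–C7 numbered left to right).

sp3

C1: 4 σ bonds — 4 electron domains, sp3.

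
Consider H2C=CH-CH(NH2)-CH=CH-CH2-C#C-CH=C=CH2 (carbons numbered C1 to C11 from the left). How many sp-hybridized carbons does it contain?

3

C1: sp2
C2: sp2
C3: sp3
C4: sp2
C5: sp2
C6: sp3
C7: sp ✓
C8: sp ✓
C9: sp2
C10: sp ✓
C11: sp2
C7, C8, C10 → 3 sp carbons.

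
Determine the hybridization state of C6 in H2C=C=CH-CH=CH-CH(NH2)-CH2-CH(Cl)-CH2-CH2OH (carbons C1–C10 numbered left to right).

sp3

C6: 4 σ bonds — 4 electron domains, sp3.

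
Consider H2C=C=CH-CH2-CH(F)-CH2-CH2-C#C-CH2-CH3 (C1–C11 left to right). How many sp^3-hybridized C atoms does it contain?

C1: sp2
C2: sp
C3: sp2
C4: sp3 ✓
C5: sp3 ✓
C6: sp3 ✓
C7: sp3 ✓
C8: sp
C9: sp
C10: sp3 ✓
C11: sp3 ✓
C4, C5, C6, C7, C10, C11 → 6 sp3 carbons.

6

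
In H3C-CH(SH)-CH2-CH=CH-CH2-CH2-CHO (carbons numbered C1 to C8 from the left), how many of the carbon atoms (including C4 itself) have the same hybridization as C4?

3

C4 is sp2 (one π bond).
C1: sp3
C2: sp3
C3: sp3
C4: sp2 ✓
C5: sp2 ✓
C6: sp3
C7: sp3
C8: sp2 ✓
3 carbons are sp2.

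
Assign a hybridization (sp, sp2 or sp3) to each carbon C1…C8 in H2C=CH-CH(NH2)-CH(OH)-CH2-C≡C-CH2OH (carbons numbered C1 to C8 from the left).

C1 sp2, C2 sp2, C3 sp3, C4 sp3, C5 sp3, C6 sp, C7 sp, C8 sp3

C1 has 3 σ bonds, plus one π bond: steric number 3 → sp2.
C2 is sp2: 3 σ bonds, plus one π bond, 3 electron-density regions.
C3 is sp3: 4 σ bonds, 4 electron-density regions.
C4: 4 σ bonds; 4 regions of electron density → sp3.
C5 carries 4 σ bonds, giving a steric number of 4, so it is sp3.
C6: 2 σ bonds, plus two π bonds — 2 electron domains, sp.
C7 (2 σ bonds, plus two π bonds) has steric number 2: sp.
C8 (4 σ bonds) has steric number 4: sp3.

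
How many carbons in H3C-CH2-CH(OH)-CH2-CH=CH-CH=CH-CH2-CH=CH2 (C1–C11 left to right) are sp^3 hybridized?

C1: sp3 ✓
C2: sp3 ✓
C3: sp3 ✓
C4: sp3 ✓
C5: sp2
C6: sp2
C7: sp2
C8: sp2
C9: sp3 ✓
C10: sp2
C11: sp2
C1, C2, C3, C4, C9 → 5 sp3 carbons.

5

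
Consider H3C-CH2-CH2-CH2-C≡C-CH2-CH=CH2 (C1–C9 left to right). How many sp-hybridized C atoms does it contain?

2

C1: sp3
C2: sp3
C3: sp3
C4: sp3
C5: sp ✓
C6: sp ✓
C7: sp3
C8: sp2
C9: sp2
C5, C6 → 2 sp carbons.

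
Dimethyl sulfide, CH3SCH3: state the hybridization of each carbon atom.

Each carbon atom: 4 σ bonds — 4 electron domains, sp3.

sp3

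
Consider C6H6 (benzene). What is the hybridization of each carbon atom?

Every ring carbon has three σ bonds and contributes one p electron to the aromatic π system.

sp2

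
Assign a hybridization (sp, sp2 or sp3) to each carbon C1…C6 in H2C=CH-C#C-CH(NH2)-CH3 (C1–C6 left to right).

C1 sp2, C2 sp2, C3 sp, C4 sp, C5 sp3, C6 sp3

C1 carries 3 σ bonds, plus one π bond, giving a steric number of 3, so it is sp2.
C2 is sp2: 3 σ bonds, plus one π bond, 3 electron-density regions.
C3 — 2 σ bonds, plus two π bonds. Steric number 2, so sp.
C4 carries 2 σ bonds, plus two π bonds, giving a steric number of 2, so it is sp.
C5 (4 σ bonds) has steric number 4: sp3.
C6: 4 σ bonds — 4 electron domains, sp3.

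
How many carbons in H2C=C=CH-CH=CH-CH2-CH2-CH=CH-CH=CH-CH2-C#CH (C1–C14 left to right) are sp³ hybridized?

3

C1: sp2
C2: sp
C3: sp2
C4: sp2
C5: sp2
C6: sp3 ✓
C7: sp3 ✓
C8: sp2
C9: sp2
C10: sp2
C11: sp2
C12: sp3 ✓
C13: sp
C14: sp
C6, C7, C12 → 3 sp3 carbons.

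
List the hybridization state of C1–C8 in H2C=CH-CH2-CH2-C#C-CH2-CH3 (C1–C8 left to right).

C1 is sp2: 3 σ bonds, plus one π bond, 3 electron-density regions.
C2 (3 σ bonds, plus one π bond) has steric number 3: sp2.
C3 carries 4 σ bonds, giving a steric number of 4, so it is sp3.
C4 (4 σ bonds) has steric number 4: sp3.
C5 has 2 σ bonds, plus two π bonds: steric number 2 → sp.
C6 carries 2 σ bonds, plus two π bonds, giving a steric number of 2, so it is sp.
C7: 4 σ bonds; 4 regions of electron density → sp3.
C8 is sp3: 4 σ bonds, 4 electron-density regions.

C1 sp2, C2 sp2, C3 sp3, C4 sp3, C5 sp, C6 sp, C7 sp3, C8 sp3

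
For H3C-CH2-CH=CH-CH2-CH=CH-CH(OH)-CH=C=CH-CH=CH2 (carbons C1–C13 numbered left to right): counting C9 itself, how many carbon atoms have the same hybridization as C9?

8

C9 is sp2 (one π bond).
C1: sp3
C2: sp3
C3: sp2 ✓
C4: sp2 ✓
C5: sp3
C6: sp2 ✓
C7: sp2 ✓
C8: sp3
C9: sp2 ✓
C10: sp
C11: sp2 ✓
C12: sp2 ✓
C13: sp2 ✓
8 carbons are sp2.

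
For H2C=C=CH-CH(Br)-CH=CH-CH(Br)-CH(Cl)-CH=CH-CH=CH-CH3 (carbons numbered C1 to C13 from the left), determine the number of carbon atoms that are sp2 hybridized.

C1: sp2 ✓
C2: sp
C3: sp2 ✓
C4: sp3
C5: sp2 ✓
C6: sp2 ✓
C7: sp3
C8: sp3
C9: sp2 ✓
C10: sp2 ✓
C11: sp2 ✓
C12: sp2 ✓
C13: sp3
C1, C3, C5, C6, C9, C10, C11, C12 → 8 sp2 carbons.

8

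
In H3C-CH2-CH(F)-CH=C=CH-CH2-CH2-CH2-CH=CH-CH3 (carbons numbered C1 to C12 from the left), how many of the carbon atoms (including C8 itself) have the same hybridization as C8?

C8 is sp3 (only σ bonds).
C1: sp3 ✓
C2: sp3 ✓
C3: sp3 ✓
C4: sp2
C5: sp
C6: sp2
C7: sp3 ✓
C8: sp3 ✓
C9: sp3 ✓
C10: sp2
C11: sp2
C12: sp3 ✓
7 carbons are sp3.

7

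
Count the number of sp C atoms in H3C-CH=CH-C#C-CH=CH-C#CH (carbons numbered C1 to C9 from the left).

C1: sp3
C2: sp2
C3: sp2
C4: sp ✓
C5: sp ✓
C6: sp2
C7: sp2
C8: sp ✓
C9: sp ✓
C4, C5, C8, C9 → 4 sp carbons.

4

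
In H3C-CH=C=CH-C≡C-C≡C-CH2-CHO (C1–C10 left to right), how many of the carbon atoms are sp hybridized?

C1: sp3
C2: sp2
C3: sp ✓
C4: sp2
C5: sp ✓
C6: sp ✓
C7: sp ✓
C8: sp ✓
C9: sp3
C10: sp2
C3, C5, C6, C7, C8 → 5 sp carbons.

5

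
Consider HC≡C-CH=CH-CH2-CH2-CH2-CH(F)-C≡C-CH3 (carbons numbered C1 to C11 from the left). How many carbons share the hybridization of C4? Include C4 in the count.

2

C4 is sp2 (one π bond).
C1: sp
C2: sp
C3: sp2 ✓
C4: sp2 ✓
C5: sp3
C6: sp3
C7: sp3
C8: sp3
C9: sp
C10: sp
C11: sp3
2 carbons are sp2.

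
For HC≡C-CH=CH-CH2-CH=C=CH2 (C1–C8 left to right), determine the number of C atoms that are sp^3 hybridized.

1

C1: sp
C2: sp
C3: sp2
C4: sp2
C5: sp3 ✓
C6: sp2
C7: sp
C8: sp2
C5 → 1 sp3 carbon.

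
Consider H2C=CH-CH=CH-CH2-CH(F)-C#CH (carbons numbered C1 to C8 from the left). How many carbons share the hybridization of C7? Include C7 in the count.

C7 is sp (two π bonds).
C1: sp2
C2: sp2
C3: sp2
C4: sp2
C5: sp3
C6: sp3
C7: sp ✓
C8: sp ✓
2 carbons are sp.

2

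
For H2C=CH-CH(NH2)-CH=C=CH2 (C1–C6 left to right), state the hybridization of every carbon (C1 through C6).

C1 sp2, C2 sp2, C3 sp3, C4 sp2, C5 sp, C6 sp2

C1 (3 σ bonds, plus one π bond) has steric number 3: sp2.
C2: 3 σ bonds, plus one π bond; 3 regions of electron density → sp2.
C3 is sp3: 4 σ bonds, 4 electron-density regions.
C4: 3 σ bonds, plus one π bond; 3 regions of electron density → sp2.
C5 — 2 σ bonds, plus two π bonds. Steric number 2, so sp.
C6 carries 3 σ bonds, plus one π bond, giving a steric number of 3, so it is sp2.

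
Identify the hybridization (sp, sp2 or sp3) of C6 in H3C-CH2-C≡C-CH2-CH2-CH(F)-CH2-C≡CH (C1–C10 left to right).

sp3

C6: 4 σ bonds — 4 electron domains, sp3.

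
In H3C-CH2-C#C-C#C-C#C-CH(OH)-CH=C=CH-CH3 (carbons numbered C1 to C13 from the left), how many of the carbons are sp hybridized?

7

C1: sp3
C2: sp3
C3: sp ✓
C4: sp ✓
C5: sp ✓
C6: sp ✓
C7: sp ✓
C8: sp ✓
C9: sp3
C10: sp2
C11: sp ✓
C12: sp2
C13: sp3
C3, C4, C5, C6, C7, C8, C11 → 7 sp carbons.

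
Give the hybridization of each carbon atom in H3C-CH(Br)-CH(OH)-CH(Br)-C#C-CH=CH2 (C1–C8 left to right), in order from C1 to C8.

C1 sp3, C2 sp3, C3 sp3, C4 sp3, C5 sp, C6 sp, C7 sp2, C8 sp2

C1: 4 σ bonds; 4 regions of electron density → sp3.
C2: 4 σ bonds — 4 electron domains, sp3.
C3 (4 σ bonds) has steric number 4: sp3.
C4 (4 σ bonds) has steric number 4: sp3.
C5 is sp: 2 σ bonds, plus two π bonds, 2 electron-density regions.
C6 is sp: 2 σ bonds, plus two π bonds, 2 electron-density regions.
C7 carries 3 σ bonds, plus one π bond, giving a steric number of 3, so it is sp2.
C8: 3 σ bonds, plus one π bond; 3 regions of electron density → sp2.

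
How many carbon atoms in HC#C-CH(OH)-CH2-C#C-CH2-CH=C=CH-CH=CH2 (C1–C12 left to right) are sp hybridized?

5

C1: sp ✓
C2: sp ✓
C3: sp3
C4: sp3
C5: sp ✓
C6: sp ✓
C7: sp3
C8: sp2
C9: sp ✓
C10: sp2
C11: sp2
C12: sp2
C1, C2, C5, C6, C9 → 5 sp carbons.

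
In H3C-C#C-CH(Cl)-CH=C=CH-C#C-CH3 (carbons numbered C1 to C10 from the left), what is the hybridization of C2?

sp

C2: 2 σ bonds, plus two π bonds — 2 electron domains, sp.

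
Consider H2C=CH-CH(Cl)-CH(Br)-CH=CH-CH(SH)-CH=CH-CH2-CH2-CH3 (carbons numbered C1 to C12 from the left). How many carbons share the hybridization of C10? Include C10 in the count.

6

C10 is sp3 (only σ bonds).
C1: sp2
C2: sp2
C3: sp3 ✓
C4: sp3 ✓
C5: sp2
C6: sp2
C7: sp3 ✓
C8: sp2
C9: sp2
C10: sp3 ✓
C11: sp3 ✓
C12: sp3 ✓
6 carbons are sp3.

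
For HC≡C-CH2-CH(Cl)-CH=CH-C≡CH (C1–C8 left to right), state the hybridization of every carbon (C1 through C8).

C1 sp, C2 sp, C3 sp3, C4 sp3, C5 sp2, C6 sp2, C7 sp, C8 sp

C1 is sp: 2 σ bonds, plus two π bonds, 2 electron-density regions.
C2 is sp: 2 σ bonds, plus two π bonds, 2 electron-density regions.
C3 carries 4 σ bonds, giving a steric number of 4, so it is sp3.
C4 — 4 σ bonds. Steric number 4, so sp3.
C5 has 3 σ bonds, plus one π bond: steric number 3 → sp2.
C6 has 3 σ bonds, plus one π bond: steric number 3 → sp2.
C7: 2 σ bonds, plus two π bonds; 2 regions of electron density → sp.
C8: 2 σ bonds, plus two π bonds; 2 regions of electron density → sp.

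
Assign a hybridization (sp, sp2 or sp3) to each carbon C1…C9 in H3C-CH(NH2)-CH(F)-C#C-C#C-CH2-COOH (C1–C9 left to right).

C1 (4 σ bonds) has steric number 4: sp3.
C2 — 4 σ bonds. Steric number 4, so sp3.
C3 carries 4 σ bonds, giving a steric number of 4, so it is sp3.
C4 — 2 σ bonds, plus two π bonds. Steric number 2, so sp.
C5 is sp: 2 σ bonds, plus two π bonds, 2 electron-density regions.
C6 is sp: 2 σ bonds, plus two π bonds, 2 electron-density regions.
C7 is sp: 2 σ bonds, plus two π bonds, 2 electron-density regions.
C8: 4 σ bonds — 4 electron domains, sp3.
C9 carries 3 σ bonds, plus one π bond, giving a steric number of 3, so it is sp2.

C1 sp3, C2 sp3, C3 sp3, C4 sp, C5 sp, C6 sp, C7 sp, C8 sp3, C9 sp2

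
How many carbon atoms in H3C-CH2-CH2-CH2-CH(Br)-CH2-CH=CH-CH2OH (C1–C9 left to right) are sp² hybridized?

C1: sp3
C2: sp3
C3: sp3
C4: sp3
C5: sp3
C6: sp3
C7: sp2 ✓
C8: sp2 ✓
C9: sp3
C7, C8 → 2 sp2 carbons.

2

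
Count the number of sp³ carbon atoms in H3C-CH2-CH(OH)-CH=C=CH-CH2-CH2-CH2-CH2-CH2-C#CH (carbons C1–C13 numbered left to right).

8

C1: sp3 ✓
C2: sp3 ✓
C3: sp3 ✓
C4: sp2
C5: sp
C6: sp2
C7: sp3 ✓
C8: sp3 ✓
C9: sp3 ✓
C10: sp3 ✓
C11: sp3 ✓
C12: sp
C13: sp
C1, C2, C3, C7, C8, C9, C10, C11 → 8 sp3 carbons.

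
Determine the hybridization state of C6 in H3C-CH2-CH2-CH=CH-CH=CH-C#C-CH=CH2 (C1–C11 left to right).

C6: 3 σ bonds, plus one π bond; 3 regions of electron density → sp2.

sp²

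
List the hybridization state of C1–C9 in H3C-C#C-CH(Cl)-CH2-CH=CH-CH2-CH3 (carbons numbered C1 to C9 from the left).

C1 has 4 σ bonds: steric number 4 → sp3.
C2 — 2 σ bonds, plus two π bonds. Steric number 2, so sp.
C3: 2 σ bonds, plus two π bonds; 2 regions of electron density → sp.
C4 (4 σ bonds) has steric number 4: sp3.
C5 (4 σ bonds) has steric number 4: sp3.
C6 is sp2: 3 σ bonds, plus one π bond, 3 electron-density regions.
C7 has 3 σ bonds, plus one π bond: steric number 3 → sp2.
C8 — 4 σ bonds. Steric number 4, so sp3.
C9 carries 4 σ bonds, giving a steric number of 4, so it is sp3.

C1 sp3, C2 sp, C3 sp, C4 sp3, C5 sp3, C6 sp2, C7 sp2, C8 sp3, C9 sp3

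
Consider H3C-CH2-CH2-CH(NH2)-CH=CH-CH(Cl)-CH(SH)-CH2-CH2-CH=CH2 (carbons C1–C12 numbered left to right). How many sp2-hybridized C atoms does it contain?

4

C1: sp3
C2: sp3
C3: sp3
C4: sp3
C5: sp2 ✓
C6: sp2 ✓
C7: sp3
C8: sp3
C9: sp3
C10: sp3
C11: sp2 ✓
C12: sp2 ✓
C5, C6, C11, C12 → 4 sp2 carbons.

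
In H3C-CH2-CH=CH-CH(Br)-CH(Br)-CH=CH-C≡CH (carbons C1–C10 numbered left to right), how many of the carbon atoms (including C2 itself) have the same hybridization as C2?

4

C2 is sp3 (only σ bonds).
C1: sp3 ✓
C2: sp3 ✓
C3: sp2
C4: sp2
C5: sp3 ✓
C6: sp3 ✓
C7: sp2
C8: sp2
C9: sp
C10: sp
4 carbons are sp3.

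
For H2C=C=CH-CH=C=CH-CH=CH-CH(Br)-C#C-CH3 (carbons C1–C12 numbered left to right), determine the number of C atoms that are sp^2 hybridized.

C1: sp2 ✓
C2: sp
C3: sp2 ✓
C4: sp2 ✓
C5: sp
C6: sp2 ✓
C7: sp2 ✓
C8: sp2 ✓
C9: sp3
C10: sp
C11: sp
C12: sp3
C1, C3, C4, C6, C7, C8 → 6 sp2 carbons.

6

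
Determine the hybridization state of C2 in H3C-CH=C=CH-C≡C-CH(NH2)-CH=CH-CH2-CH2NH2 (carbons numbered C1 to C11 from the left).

C2 carries 3 σ bonds, plus one π bond, giving a steric number of 3, so it is sp2.

sp2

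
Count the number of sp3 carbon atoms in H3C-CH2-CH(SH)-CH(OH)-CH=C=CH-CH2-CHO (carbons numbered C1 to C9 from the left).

5

C1: sp3 ✓
C2: sp3 ✓
C3: sp3 ✓
C4: sp3 ✓
C5: sp2
C6: sp
C7: sp2
C8: sp3 ✓
C9: sp2
C1, C2, C3, C4, C8 → 5 sp3 carbons.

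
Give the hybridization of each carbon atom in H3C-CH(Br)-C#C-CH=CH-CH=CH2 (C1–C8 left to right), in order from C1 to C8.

C1: 4 σ bonds — 4 electron domains, sp3.
C2: 4 σ bonds; 4 regions of electron density → sp3.
C3: 2 σ bonds, plus two π bonds; 2 regions of electron density → sp.
C4: 2 σ bonds, plus two π bonds; 2 regions of electron density → sp.
C5: 3 σ bonds, plus one π bond — 3 electron domains, sp2.
C6 has 3 σ bonds, plus one π bond: steric number 3 → sp2.
C7 (3 σ bonds, plus one π bond) has steric number 3: sp2.
C8 — 3 σ bonds, plus one π bond. Steric number 3, so sp2.

C1 sp3, C2 sp3, C3 sp, C4 sp, C5 sp2, C6 sp2, C7 sp2, C8 sp2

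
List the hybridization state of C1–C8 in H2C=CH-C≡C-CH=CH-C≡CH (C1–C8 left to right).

C1 sp2, C2 sp2, C3 sp, C4 sp, C5 sp2, C6 sp2, C7 sp, C8 sp

C1: 3 σ bonds, plus one π bond — 3 electron domains, sp2.
C2: 3 σ bonds, plus one π bond — 3 electron domains, sp2.
C3: 2 σ bonds, plus two π bonds — 2 electron domains, sp.
C4 — 2 σ bonds, plus two π bonds. Steric number 2, so sp.
C5 (3 σ bonds, plus one π bond) has steric number 3: sp2.
C6 (3 σ bonds, plus one π bond) has steric number 3: sp2.
C7 has 2 σ bonds, plus two π bonds: steric number 2 → sp.
C8 is sp: 2 σ bonds, plus two π bonds, 2 electron-density regions.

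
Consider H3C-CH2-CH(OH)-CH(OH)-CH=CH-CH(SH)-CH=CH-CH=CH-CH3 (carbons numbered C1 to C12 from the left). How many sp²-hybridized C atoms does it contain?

6

C1: sp3
C2: sp3
C3: sp3
C4: sp3
C5: sp2 ✓
C6: sp2 ✓
C7: sp3
C8: sp2 ✓
C9: sp2 ✓
C10: sp2 ✓
C11: sp2 ✓
C12: sp3
C5, C6, C8, C9, C10, C11 → 6 sp2 carbons.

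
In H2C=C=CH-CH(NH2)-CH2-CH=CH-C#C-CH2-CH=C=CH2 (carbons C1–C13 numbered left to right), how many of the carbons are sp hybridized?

C1: sp2
C2: sp ✓
C3: sp2
C4: sp3
C5: sp3
C6: sp2
C7: sp2
C8: sp ✓
C9: sp ✓
C10: sp3
C11: sp2
C12: sp ✓
C13: sp2
C2, C8, C9, C12 → 4 sp carbons.

4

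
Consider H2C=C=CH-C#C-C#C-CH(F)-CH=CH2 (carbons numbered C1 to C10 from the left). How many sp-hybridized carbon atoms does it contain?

C1: sp2
C2: sp ✓
C3: sp2
C4: sp ✓
C5: sp ✓
C6: sp ✓
C7: sp ✓
C8: sp3
C9: sp2
C10: sp2
C2, C4, C5, C6, C7 → 5 sp carbons.

5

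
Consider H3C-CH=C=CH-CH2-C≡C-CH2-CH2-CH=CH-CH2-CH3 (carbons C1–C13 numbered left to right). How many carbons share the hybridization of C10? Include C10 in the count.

C10 is sp2 (one π bond).
C1: sp3
C2: sp2 ✓
C3: sp
C4: sp2 ✓
C5: sp3
C6: sp
C7: sp
C8: sp3
C9: sp3
C10: sp2 ✓
C11: sp2 ✓
C12: sp3
C13: sp3
4 carbons are sp2.

4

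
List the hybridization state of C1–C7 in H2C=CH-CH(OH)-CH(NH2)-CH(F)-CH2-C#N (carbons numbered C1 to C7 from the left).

C1 sp2, C2 sp2, C3 sp3, C4 sp3, C5 sp3, C6 sp3, C7 sp

C1: 3 σ bonds, plus one π bond; 3 regions of electron density → sp2.
C2 has 3 σ bonds, plus one π bond: steric number 3 → sp2.
C3 (4 σ bonds) has steric number 4: sp3.
C4 carries 4 σ bonds, giving a steric number of 4, so it is sp3.
C5 (4 σ bonds) has steric number 4: sp3.
C6 has 4 σ bonds: steric number 4 → sp3.
C7 (2 σ bonds, plus two π bonds) has steric number 2: sp.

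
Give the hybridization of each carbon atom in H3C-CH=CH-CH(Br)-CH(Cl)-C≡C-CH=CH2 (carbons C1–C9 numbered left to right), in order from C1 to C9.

C1 carries 4 σ bonds, giving a steric number of 4, so it is sp3.
C2 carries 3 σ bonds, plus one π bond, giving a steric number of 3, so it is sp2.
C3: 3 σ bonds, plus one π bond; 3 regions of electron density → sp2.
C4 carries 4 σ bonds, giving a steric number of 4, so it is sp3.
C5 (4 σ bonds) has steric number 4: sp3.
C6: 2 σ bonds, plus two π bonds; 2 regions of electron density → sp.
C7 is sp: 2 σ bonds, plus two π bonds, 2 electron-density regions.
C8: 3 σ bonds, plus one π bond — 3 electron domains, sp2.
C9 (3 σ bonds, plus one π bond) has steric number 3: sp2.

C1 sp3, C2 sp2, C3 sp2, C4 sp3, C5 sp3, C6 sp, C7 sp, C8 sp2, C9 sp2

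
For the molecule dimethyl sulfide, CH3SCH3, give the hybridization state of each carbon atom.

Each carbon atom: 4 σ bonds; 4 regions of electron density → sp3.

sp3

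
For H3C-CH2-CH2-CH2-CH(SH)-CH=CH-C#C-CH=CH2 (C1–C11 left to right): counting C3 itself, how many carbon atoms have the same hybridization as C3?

5

C3 is sp3 (only σ bonds).
C1: sp3 ✓
C2: sp3 ✓
C3: sp3 ✓
C4: sp3 ✓
C5: sp3 ✓
C6: sp2
C7: sp2
C8: sp
C9: sp
C10: sp2
C11: sp2
5 carbons are sp3.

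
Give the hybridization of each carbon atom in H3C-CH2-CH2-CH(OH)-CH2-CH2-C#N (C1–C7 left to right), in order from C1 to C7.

C1 sp3, C2 sp3, C3 sp3, C4 sp3, C5 sp3, C6 sp3, C7 sp

C1 has 4 σ bonds: steric number 4 → sp3.
C2 (4 σ bonds) has steric number 4: sp3.
C3: 4 σ bonds — 4 electron domains, sp3.
C4 has 4 σ bonds: steric number 4 → sp3.
C5: 4 σ bonds; 4 regions of electron density → sp3.
C6: 4 σ bonds — 4 electron domains, sp3.
C7 (2 σ bonds, plus two π bonds) has steric number 2: sp.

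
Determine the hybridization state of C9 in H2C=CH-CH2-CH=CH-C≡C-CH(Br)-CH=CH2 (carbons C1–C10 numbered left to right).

C9 has 3 σ bonds, plus one π bond: steric number 3 → sp2.

sp²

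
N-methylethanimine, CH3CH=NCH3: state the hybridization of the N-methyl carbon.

sp³

The N-methyl carbon (4 σ bonds) has steric number 4: sp3.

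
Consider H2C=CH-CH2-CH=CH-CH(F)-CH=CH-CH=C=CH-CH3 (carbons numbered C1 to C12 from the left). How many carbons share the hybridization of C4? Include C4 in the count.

8

C4 is sp2 (one π bond).
C1: sp2 ✓
C2: sp2 ✓
C3: sp3
C4: sp2 ✓
C5: sp2 ✓
C6: sp3
C7: sp2 ✓
C8: sp2 ✓
C9: sp2 ✓
C10: sp
C11: sp2 ✓
C12: sp3
8 carbons are sp2.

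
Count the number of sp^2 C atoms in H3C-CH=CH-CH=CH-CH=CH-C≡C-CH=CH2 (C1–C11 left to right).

C1: sp3
C2: sp2 ✓
C3: sp2 ✓
C4: sp2 ✓
C5: sp2 ✓
C6: sp2 ✓
C7: sp2 ✓
C8: sp
C9: sp
C10: sp2 ✓
C11: sp2 ✓
C2, C3, C4, C5, C6, C7, C10, C11 → 8 sp2 carbons.

8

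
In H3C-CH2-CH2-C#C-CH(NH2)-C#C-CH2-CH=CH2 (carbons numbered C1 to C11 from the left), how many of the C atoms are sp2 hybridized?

C1: sp3
C2: sp3
C3: sp3
C4: sp
C5: sp
C6: sp3
C7: sp
C8: sp
C9: sp3
C10: sp2 ✓
C11: sp2 ✓
C10, C11 → 2 sp2 carbons.

2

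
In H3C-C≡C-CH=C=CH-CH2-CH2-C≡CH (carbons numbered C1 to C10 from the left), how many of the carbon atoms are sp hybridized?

C1: sp3
C2: sp ✓
C3: sp ✓
C4: sp2
C5: sp ✓
C6: sp2
C7: sp3
C8: sp3
C9: sp ✓
C10: sp ✓
C2, C3, C5, C9, C10 → 5 sp carbons.

5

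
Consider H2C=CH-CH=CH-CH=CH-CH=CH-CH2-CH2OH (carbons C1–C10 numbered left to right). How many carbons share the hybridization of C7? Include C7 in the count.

C7 is sp2 (one π bond).
C1: sp2 ✓
C2: sp2 ✓
C3: sp2 ✓
C4: sp2 ✓
C5: sp2 ✓
C6: sp2 ✓
C7: sp2 ✓
C8: sp2 ✓
C9: sp3
C10: sp3
8 carbons are sp2.

8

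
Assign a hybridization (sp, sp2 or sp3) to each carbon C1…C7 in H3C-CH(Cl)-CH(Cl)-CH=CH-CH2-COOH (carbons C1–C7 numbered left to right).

C1 carries 4 σ bonds, giving a steric number of 4, so it is sp3.
C2 (4 σ bonds) has steric number 4: sp3.
C3 — 4 σ bonds. Steric number 4, so sp3.
C4 — 3 σ bonds, plus one π bond. Steric number 3, so sp2.
C5 carries 3 σ bonds, plus one π bond, giving a steric number of 3, so it is sp2.
C6 is sp3: 4 σ bonds, 4 electron-density regions.
C7 has 3 σ bonds, plus one π bond: steric number 3 → sp2.

C1 sp3, C2 sp3, C3 sp3, C4 sp2, C5 sp2, C6 sp3, C7 sp2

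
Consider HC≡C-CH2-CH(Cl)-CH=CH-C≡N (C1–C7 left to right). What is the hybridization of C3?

C3 has 4 σ bonds: steric number 4 → sp3.

sp3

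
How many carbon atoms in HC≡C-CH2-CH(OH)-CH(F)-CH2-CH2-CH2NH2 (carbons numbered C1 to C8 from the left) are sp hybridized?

C1: sp ✓
C2: sp ✓
C3: sp3
C4: sp3
C5: sp3
C6: sp3
C7: sp3
C8: sp3
C1, C2 → 2 sp carbons.

2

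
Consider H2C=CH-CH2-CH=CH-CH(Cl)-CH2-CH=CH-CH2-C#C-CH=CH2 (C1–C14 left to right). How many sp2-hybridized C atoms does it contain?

C1: sp2 ✓
C2: sp2 ✓
C3: sp3
C4: sp2 ✓
C5: sp2 ✓
C6: sp3
C7: sp3
C8: sp2 ✓
C9: sp2 ✓
C10: sp3
C11: sp
C12: sp
C13: sp2 ✓
C14: sp2 ✓
C1, C2, C4, C5, C8, C9, C13, C14 → 8 sp2 carbons.

8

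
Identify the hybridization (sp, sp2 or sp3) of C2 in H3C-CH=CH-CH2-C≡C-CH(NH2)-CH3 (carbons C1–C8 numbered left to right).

C2 is sp2: 3 σ bonds, plus one π bond, 3 electron-density regions.

sp^2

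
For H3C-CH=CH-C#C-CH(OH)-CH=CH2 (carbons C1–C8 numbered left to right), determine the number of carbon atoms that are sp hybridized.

C1: sp3
C2: sp2
C3: sp2
C4: sp ✓
C5: sp ✓
C6: sp3
C7: sp2
C8: sp2
C4, C5 → 2 sp carbons.

2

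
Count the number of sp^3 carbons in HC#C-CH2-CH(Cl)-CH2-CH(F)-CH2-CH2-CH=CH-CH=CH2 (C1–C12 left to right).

6

C1: sp
C2: sp
C3: sp3 ✓
C4: sp3 ✓
C5: sp3 ✓
C6: sp3 ✓
C7: sp3 ✓
C8: sp3 ✓
C9: sp2
C10: sp2
C11: sp2
C12: sp2
C3, C4, C5, C6, C7, C8 → 6 sp3 carbons.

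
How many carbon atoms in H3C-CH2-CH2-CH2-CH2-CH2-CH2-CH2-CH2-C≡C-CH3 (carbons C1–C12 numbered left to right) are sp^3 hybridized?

C1: sp3 ✓
C2: sp3 ✓
C3: sp3 ✓
C4: sp3 ✓
C5: sp3 ✓
C6: sp3 ✓
C7: sp3 ✓
C8: sp3 ✓
C9: sp3 ✓
C10: sp
C11: sp
C12: sp3 ✓
C1, C2, C3, C4, C5, C6, C7, C8, C9, C12 → 10 sp3 carbons.

10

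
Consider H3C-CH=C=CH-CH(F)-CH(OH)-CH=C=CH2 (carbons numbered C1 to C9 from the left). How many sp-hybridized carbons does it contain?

C1: sp3
C2: sp2
C3: sp ✓
C4: sp2
C5: sp3
C6: sp3
C7: sp2
C8: sp ✓
C9: sp2
C3, C8 → 2 sp carbons.

2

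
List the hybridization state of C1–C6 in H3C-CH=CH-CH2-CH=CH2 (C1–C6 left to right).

C1 carries 4 σ bonds, giving a steric number of 4, so it is sp3.
C2 — 3 σ bonds, plus one π bond. Steric number 3, so sp2.
C3 (3 σ bonds, plus one π bond) has steric number 3: sp2.
C4 carries 4 σ bonds, giving a steric number of 4, so it is sp3.
C5 is sp2: 3 σ bonds, plus one π bond, 3 electron-density regions.
C6 carries 3 σ bonds, plus one π bond, giving a steric number of 3, so it is sp2.

C1 sp3, C2 sp2, C3 sp2, C4 sp3, C5 sp2, C6 sp2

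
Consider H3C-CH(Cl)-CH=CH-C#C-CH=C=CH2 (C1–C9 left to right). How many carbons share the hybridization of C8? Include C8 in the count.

3

C8 is sp (two π bonds).
C1: sp3
C2: sp3
C3: sp2
C4: sp2
C5: sp ✓
C6: sp ✓
C7: sp2
C8: sp ✓
C9: sp2
3 carbons are sp.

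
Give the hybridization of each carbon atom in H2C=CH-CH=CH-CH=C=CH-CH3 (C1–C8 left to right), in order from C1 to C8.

C1 sp2, C2 sp2, C3 sp2, C4 sp2, C5 sp2, C6 sp, C7 sp2, C8 sp3

C1 (3 σ bonds, plus one π bond) has steric number 3: sp2.
C2: 3 σ bonds, plus one π bond — 3 electron domains, sp2.
C3 (3 σ bonds, plus one π bond) has steric number 3: sp2.
C4 — 3 σ bonds, plus one π bond. Steric number 3, so sp2.
C5: 3 σ bonds, plus one π bond; 3 regions of electron density → sp2.
C6 — 2 σ bonds, plus two π bonds. Steric number 2, so sp.
C7 — 3 σ bonds, plus one π bond. Steric number 3, so sp2.
C8 (4 σ bonds) has steric number 4: sp3.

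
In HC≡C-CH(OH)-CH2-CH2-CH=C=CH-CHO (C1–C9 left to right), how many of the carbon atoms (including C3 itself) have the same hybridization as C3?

3

C3 is sp3 (only σ bonds).
C1: sp
C2: sp
C3: sp3 ✓
C4: sp3 ✓
C5: sp3 ✓
C6: sp2
C7: sp
C8: sp2
C9: sp2
3 carbons are sp3.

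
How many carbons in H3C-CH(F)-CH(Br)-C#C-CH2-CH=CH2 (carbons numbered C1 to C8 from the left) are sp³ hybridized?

4

C1: sp3 ✓
C2: sp3 ✓
C3: sp3 ✓
C4: sp
C5: sp
C6: sp3 ✓
C7: sp2
C8: sp2
C1, C2, C3, C6 → 4 sp3 carbons.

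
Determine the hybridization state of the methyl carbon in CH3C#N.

sp3

The methyl carbon is sp3: 4 σ bonds, 4 electron-density regions.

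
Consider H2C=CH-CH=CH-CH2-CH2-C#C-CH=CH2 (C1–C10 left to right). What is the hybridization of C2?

sp^2

C2 has 3 σ bonds, plus one π bond: steric number 3 → sp2.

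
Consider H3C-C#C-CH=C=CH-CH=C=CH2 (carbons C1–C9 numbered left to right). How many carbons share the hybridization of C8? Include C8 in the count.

4

C8 is sp (two π bonds).
C1: sp3
C2: sp ✓
C3: sp ✓
C4: sp2
C5: sp ✓
C6: sp2
C7: sp2
C8: sp ✓
C9: sp2
4 carbons are sp.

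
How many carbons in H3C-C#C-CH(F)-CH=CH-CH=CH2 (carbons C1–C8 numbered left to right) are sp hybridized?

C1: sp3
C2: sp ✓
C3: sp ✓
C4: sp3
C5: sp2
C6: sp2
C7: sp2
C8: sp2
C2, C3 → 2 sp carbons.

2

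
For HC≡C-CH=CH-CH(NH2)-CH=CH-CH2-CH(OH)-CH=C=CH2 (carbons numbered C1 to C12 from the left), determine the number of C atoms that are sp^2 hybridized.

6

C1: sp
C2: sp
C3: sp2 ✓
C4: sp2 ✓
C5: sp3
C6: sp2 ✓
C7: sp2 ✓
C8: sp3
C9: sp3
C10: sp2 ✓
C11: sp
C12: sp2 ✓
C3, C4, C6, C7, C10, C12 → 6 sp2 carbons.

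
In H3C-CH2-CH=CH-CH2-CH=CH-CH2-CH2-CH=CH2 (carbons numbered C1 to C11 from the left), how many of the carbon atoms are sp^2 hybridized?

6

C1: sp3
C2: sp3
C3: sp2 ✓
C4: sp2 ✓
C5: sp3
C6: sp2 ✓
C7: sp2 ✓
C8: sp3
C9: sp3
C10: sp2 ✓
C11: sp2 ✓
C3, C4, C6, C7, C10, C11 → 6 sp2 carbons.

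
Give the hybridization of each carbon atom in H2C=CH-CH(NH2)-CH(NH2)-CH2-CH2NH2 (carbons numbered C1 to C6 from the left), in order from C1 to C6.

C1 sp2, C2 sp2, C3 sp3, C4 sp3, C5 sp3, C6 sp3

C1 — 3 σ bonds, plus one π bond. Steric number 3, so sp2.
C2 (3 σ bonds, plus one π bond) has steric number 3: sp2.
C3 (4 σ bonds) has steric number 4: sp3.
C4 is sp3: 4 σ bonds, 4 electron-density regions.
C5: 4 σ bonds — 4 electron domains, sp3.
C6: 4 σ bonds — 4 electron domains, sp3.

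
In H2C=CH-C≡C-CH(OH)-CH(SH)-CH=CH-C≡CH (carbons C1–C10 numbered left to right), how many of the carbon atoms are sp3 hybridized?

C1: sp2
C2: sp2
C3: sp
C4: sp
C5: sp3 ✓
C6: sp3 ✓
C7: sp2
C8: sp2
C9: sp
C10: sp
C5, C6 → 2 sp3 carbons.

2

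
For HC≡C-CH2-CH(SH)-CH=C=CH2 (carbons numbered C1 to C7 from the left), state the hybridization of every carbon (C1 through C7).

C1 sp, C2 sp, C3 sp3, C4 sp3, C5 sp2, C6 sp, C7 sp2

C1: 2 σ bonds, plus two π bonds; 2 regions of electron density → sp.
C2 is sp: 2 σ bonds, plus two π bonds, 2 electron-density regions.
C3 is sp3: 4 σ bonds, 4 electron-density regions.
C4 (4 σ bonds) has steric number 4: sp3.
C5: 3 σ bonds, plus one π bond; 3 regions of electron density → sp2.
C6 (2 σ bonds, plus two π bonds) has steric number 2: sp.
C7 is sp2: 3 σ bonds, plus one π bond, 3 electron-density regions.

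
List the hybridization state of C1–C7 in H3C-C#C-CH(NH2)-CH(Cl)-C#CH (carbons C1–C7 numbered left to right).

C1 sp3, C2 sp, C3 sp, C4 sp3, C5 sp3, C6 sp, C7 sp

C1: 4 σ bonds; 4 regions of electron density → sp3.
C2: 2 σ bonds, plus two π bonds; 2 regions of electron density → sp.
C3 (2 σ bonds, plus two π bonds) has steric number 2: sp.
C4: 4 σ bonds; 4 regions of electron density → sp3.
C5 is sp3: 4 σ bonds, 4 electron-density regions.
C6: 2 σ bonds, plus two π bonds — 2 electron domains, sp.
C7 carries 2 σ bonds, plus two π bonds, giving a steric number of 2, so it is sp.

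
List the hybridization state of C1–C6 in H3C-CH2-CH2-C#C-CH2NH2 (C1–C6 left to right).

C1: 4 σ bonds; 4 regions of electron density → sp3.
C2 carries 4 σ bonds, giving a steric number of 4, so it is sp3.
C3: 4 σ bonds; 4 regions of electron density → sp3.
C4 is sp: 2 σ bonds, plus two π bonds, 2 electron-density regions.
C5 carries 2 σ bonds, plus two π bonds, giving a steric number of 2, so it is sp.
C6 has 4 σ bonds: steric number 4 → sp3.

C1 sp3, C2 sp3, C3 sp3, C4 sp, C5 sp, C6 sp3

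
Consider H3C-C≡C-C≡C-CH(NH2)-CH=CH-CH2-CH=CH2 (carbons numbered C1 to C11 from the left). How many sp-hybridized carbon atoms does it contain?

C1: sp3
C2: sp ✓
C3: sp ✓
C4: sp ✓
C5: sp ✓
C6: sp3
C7: sp2
C8: sp2
C9: sp3
C10: sp2
C11: sp2
C2, C3, C4, C5 → 4 sp carbons.

4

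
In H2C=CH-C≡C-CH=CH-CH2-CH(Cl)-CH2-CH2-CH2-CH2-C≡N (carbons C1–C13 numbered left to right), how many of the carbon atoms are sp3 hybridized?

C1: sp2
C2: sp2
C3: sp
C4: sp
C5: sp2
C6: sp2
C7: sp3 ✓
C8: sp3 ✓
C9: sp3 ✓
C10: sp3 ✓
C11: sp3 ✓
C12: sp3 ✓
C13: sp
C7, C8, C9, C10, C11, C12 → 6 sp3 carbons.

6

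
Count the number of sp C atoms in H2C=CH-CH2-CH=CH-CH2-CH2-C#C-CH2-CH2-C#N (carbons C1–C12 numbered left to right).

3

C1: sp2
C2: sp2
C3: sp3
C4: sp2
C5: sp2
C6: sp3
C7: sp3
C8: sp ✓
C9: sp ✓
C10: sp3
C11: sp3
C12: sp ✓
C8, C9, C12 → 3 sp carbons.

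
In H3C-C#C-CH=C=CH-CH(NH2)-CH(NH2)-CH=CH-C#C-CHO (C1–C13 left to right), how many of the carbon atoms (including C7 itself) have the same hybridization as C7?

3

C7 is sp3 (only σ bonds).
C1: sp3 ✓
C2: sp
C3: sp
C4: sp2
C5: sp
C6: sp2
C7: sp3 ✓
C8: sp3 ✓
C9: sp2
C10: sp2
C11: sp
C12: sp
C13: sp2
3 carbons are sp3.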